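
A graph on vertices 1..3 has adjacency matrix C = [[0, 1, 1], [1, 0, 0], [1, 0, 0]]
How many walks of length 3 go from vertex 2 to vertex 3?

0

The number of length-3 walks from vertex 2 to vertex 3 is entry (2,3) of C³, where C is the adjacency matrix.
C² = [[2, 0, 0], [0, 1, 1], [0, 1, 1]]
C³ = [[0, 2, 2], [2, 0, 0], [2, 0, 0]]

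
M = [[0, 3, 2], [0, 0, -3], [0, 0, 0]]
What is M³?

M is strictly triangular, hence nilpotent: M³ = 0, so M³ = 0.

[[0, 0, 0], [0, 0, 0], [0, 0, 0]]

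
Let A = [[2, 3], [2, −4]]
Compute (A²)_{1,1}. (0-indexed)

22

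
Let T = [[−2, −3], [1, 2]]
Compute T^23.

T² = I (check: tr T = 0 and det T = −1), so T^23 = T since 23 is odd.

[[−2, −3], [1, 2]]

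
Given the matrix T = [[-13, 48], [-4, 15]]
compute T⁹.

tr T = 2 and det T = -3, so the characteristic polynomial is λ² − (2)λ + (-3) with roots 3 and -1.
Eigenvectors give P = [[3, 4], [1, 1]] with P⁻¹ = [[-1, 4], [1, -3]], and T = P·diag(3, -1)·P⁻¹.
Then T⁹ = P·diag(19683, -1)·P⁻¹ = [[59049, -4], [19683, -1]] · [[-1, 4], [1, -3]] = [[-59053, 236208], [-19684, 78735]].

[[-59053, 236208], [-19684, 78735]]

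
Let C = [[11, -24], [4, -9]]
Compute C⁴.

[[241, -480], [80, -159]]

tr C = 2 and det C = -3, so the characteristic polynomial is λ² − (2)λ + (-3) with roots -1 and 3.
Eigenvectors give P = [[-2, 3], [-1, 1]] with P⁻¹ = [[1, -3], [1, -2]], and C = P·diag(-1, 3)·P⁻¹.
Then C⁴ = P·diag(1, 81)·P⁻¹ = [[-2, 243], [-1, 81]] · [[1, -3], [1, -2]] = [[241, -480], [80, -159]].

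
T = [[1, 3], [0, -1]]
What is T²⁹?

[[1, 3], [0, -1]]

T² = I (check: tr T = 0 and det T = -1), so T²⁹ = T since 29 is odd.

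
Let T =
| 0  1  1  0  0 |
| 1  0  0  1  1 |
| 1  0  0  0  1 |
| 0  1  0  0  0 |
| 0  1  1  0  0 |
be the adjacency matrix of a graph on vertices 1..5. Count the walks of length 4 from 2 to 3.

10

The number of length-4 walks from vertex 2 to vertex 3 is entry (2,3) of T⁴, where T is the adjacency matrix.
T² = [[2, 0, 0, 1, 2], [0, 3, 2, 0, 0], [0, 2, 2, 0, 0], [1, 0, 0, 1, 1], [2, 0, 0, 1, 2]]
T³ = [[0, 5, 4, 0, 0], [5, 0, 0, 3, 5], [4, 0, 0, 2, 4], [0, 3, 2, 0, 0], [0, 5, 4, 0, 0]]
T⁴ = [[9, 0, 0, 5, 9], [0, 13, 10, 0, 0], [0, 10, 8, 0, 0], [5, 0, 0, 3, 5], [9, 0, 0, 5, 9]]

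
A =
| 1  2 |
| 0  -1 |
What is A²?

[[1, 0], [0, 1]]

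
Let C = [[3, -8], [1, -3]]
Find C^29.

[[3, -8], [1, -3]]

C² = I (check: tr C = 0 and det C = -1), so C^29 = C since 29 is odd.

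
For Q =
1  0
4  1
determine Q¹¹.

[[1, 0], [44, 1]]

Q = I + N where N = [[0, 0], [4, 0]] is strictly lower-triangular, so N² = 0.
(I + N)¹¹ = I + 11·N = [[1, 0], [44, 1]].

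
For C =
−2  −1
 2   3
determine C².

[[2, −1], [2, 7]]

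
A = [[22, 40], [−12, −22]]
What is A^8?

tr A = 0 and det A = −4, so the characteristic polynomial is λ² − (0)λ + (−4) with roots −2 and 2.
Eigenvectors give P = [[−5, −2], [3, 1]] with P⁻¹ = [[1, 2], [−3, −5]], and A = P·diag(−2, 2)·P⁻¹.
Then A^8 = P·diag(256, 256)·P⁻¹ = [[−1280, −512], [768, 256]] · [[1, 2], [−3, −5]] = [[256, 0], [0, 256]].

[[256, 0], [0, 256]]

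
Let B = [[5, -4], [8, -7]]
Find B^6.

tr B = -2 and det B = -3, so the characteristic polynomial is λ² − (-2)λ + (-3) with roots 1 and -3.
Eigenvectors give P = [[1, -1], [1, -2]] with P⁻¹ = [[2, -1], [1, -1]], and B = P·diag(1, -3)·P⁻¹.
Then B^6 = P·diag(1, 729)·P⁻¹ = [[1, -729], [1, -1458]] · [[2, -1], [1, -1]] = [[-727, 728], [-1456, 1457]].

[[-727, 728], [-1456, 1457]]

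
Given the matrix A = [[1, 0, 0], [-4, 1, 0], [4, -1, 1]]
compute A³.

[[1, 0, 0], [-12, 1, 0], [24, -3, 1]]

A = I + N where N = [[0, 0, 0], [-4, 0, 0], [4, -1, 0]] is strictly lower-triangular, so N³ = 0.
(I + N)³ = I + 3·N + 3·N² = [[1, 0, 0], [-12, 1, 0], [24, -3, 1]].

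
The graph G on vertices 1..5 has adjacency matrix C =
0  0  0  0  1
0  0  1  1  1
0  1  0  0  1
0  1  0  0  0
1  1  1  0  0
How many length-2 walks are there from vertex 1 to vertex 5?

The number of length-2 walks from vertex 1 to vertex 5 is entry (1,5) of C^2, where C is the adjacency matrix.
C^2 = [[1, 1, 1, 0, 0], [1, 3, 1, 0, 1], [1, 1, 2, 1, 1], [0, 0, 1, 1, 1], [0, 1, 1, 1, 3]]

0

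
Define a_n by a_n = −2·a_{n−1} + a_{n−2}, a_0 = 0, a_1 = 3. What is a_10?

−7134

With companion matrix Q = [[−2, 1], [1, 0]], [a_n, a_{n−1}]ᵀ = Q·[a_{n−1}, a_{n−2}]ᵀ, so [a_10, a_9]ᵀ = Q^9·[a_1, a_0]ᵀ.
Q^9 = [[−2378, 985], [985, −408]], giving [a_10, a_9]ᵀ = [[−7134], [2955]].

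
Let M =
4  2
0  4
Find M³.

[[64, 96], [0, 64]]

M² = [[16, 16], [0, 16]]
M³ = [[64, 96], [0, 64]]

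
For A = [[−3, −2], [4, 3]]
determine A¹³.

[[−3, −2], [4, 3]]

A² = I (check: tr A = 0 and det A = −1), so A¹³ = A since 13 is odd.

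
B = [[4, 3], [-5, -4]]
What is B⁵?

[[4, 3], [-5, -4]]

B² = I (check: tr B = 0 and det B = -1), so B⁵ = B since 5 is odd.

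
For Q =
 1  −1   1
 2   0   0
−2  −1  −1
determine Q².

[[−3, −2, 0], [2, −2, 2], [−2, 3, −1]]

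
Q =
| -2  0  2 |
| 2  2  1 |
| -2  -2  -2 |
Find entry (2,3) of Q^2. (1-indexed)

4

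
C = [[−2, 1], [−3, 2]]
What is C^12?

[[1, 0], [0, 1]]

C² = I (check: tr C = 0 and det C = −1), so C^12 = I since 12 is even.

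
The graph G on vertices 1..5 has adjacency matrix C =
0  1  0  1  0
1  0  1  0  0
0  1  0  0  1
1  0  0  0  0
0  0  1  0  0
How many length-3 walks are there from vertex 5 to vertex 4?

The number of length-3 walks from vertex 5 to vertex 4 is entry (5,4) of C³, where C is the adjacency matrix.
C² = [[2, 0, 1, 0, 0], [0, 2, 0, 1, 1], [1, 0, 2, 0, 0], [0, 1, 0, 1, 0], [0, 1, 0, 0, 1]]
C³ = [[0, 3, 0, 2, 1], [3, 0, 3, 0, 0], [0, 3, 0, 1, 2], [2, 0, 1, 0, 0], [1, 0, 2, 0, 0]]

0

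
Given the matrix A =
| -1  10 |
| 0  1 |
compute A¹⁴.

[[1, 0], [0, 1]]

A² = I (check: tr A = 0 and det A = -1), so A¹⁴ = I since 14 is even.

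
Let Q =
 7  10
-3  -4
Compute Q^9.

[[3067, 5110], [-1533, -2554]]

tr Q = 3 and det Q = 2, so the characteristic polynomial is λ² − (3)λ + (2) with roots 1 and 2.
Eigenvectors give P = [[-5, -2], [3, 1]] with P⁻¹ = [[1, 2], [-3, -5]], and Q = P·diag(1, 2)·P⁻¹.
Then Q^9 = P·diag(1, 512)·P⁻¹ = [[-5, -1024], [3, 512]] · [[1, 2], [-3, -5]] = [[3067, 5110], [-1533, -2554]].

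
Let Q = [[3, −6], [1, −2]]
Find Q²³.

Q² = Q (a projection; rank 1, trace 1), so Q²³ = Q.

[[3, −6], [1, −2]]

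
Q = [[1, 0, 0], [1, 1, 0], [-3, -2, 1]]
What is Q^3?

Q = I + N where N = [[0, 0, 0], [1, 0, 0], [-3, -2, 0]] is strictly lower-triangular, so N^3 = 0.
(I + N)^3 = I + 3·N + 3·N^2 = [[1, 0, 0], [3, 1, 0], [-15, -6, 1]].

[[1, 0, 0], [3, 1, 0], [-15, -6, 1]]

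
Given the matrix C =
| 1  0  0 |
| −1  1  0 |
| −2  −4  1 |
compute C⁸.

C = I + N where N = [[0, 0, 0], [−1, 0, 0], [−2, −4, 0]] is strictly lower-triangular, so N³ = 0.
(I + N)⁸ = I + 8·N + 28·N² = [[1, 0, 0], [−8, 1, 0], [96, −32, 1]].

[[1, 0, 0], [−8, 1, 0], [96, −32, 1]]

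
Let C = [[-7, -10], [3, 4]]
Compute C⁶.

tr C = -3 and det C = 2, so the characteristic polynomial is λ² − (-3)λ + (2) with roots -2 and -1.
Eigenvectors give P = [[-2, -5], [1, 3]] with P⁻¹ = [[-3, -5], [1, 2]], and C = P·diag(-2, -1)·P⁻¹.
Then C⁶ = P·diag(64, 1)·P⁻¹ = [[-128, -5], [64, 3]] · [[-3, -5], [1, 2]] = [[379, 630], [-189, -314]].

[[379, 630], [-189, -314]]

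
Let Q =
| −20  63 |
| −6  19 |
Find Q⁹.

tr Q = −1 and det Q = −2, so the characteristic polynomial is λ² − (−1)λ + (−2) with roots 1 and −2.
Eigenvectors give P = [[3, 7], [1, 2]] with P⁻¹ = [[−2, 7], [1, −3]], and Q = P·diag(1, −2)·P⁻¹.
Then Q⁹ = P·diag(1, −512)·P⁻¹ = [[3, −3584], [1, −1024]] · [[−2, 7], [1, −3]] = [[−3590, 10773], [−1026, 3079]].

[[−3590, 10773], [−1026, 3079]]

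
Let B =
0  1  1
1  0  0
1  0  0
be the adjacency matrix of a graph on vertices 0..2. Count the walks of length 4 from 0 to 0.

The number of length-4 walks from vertex 0 to vertex 0 is entry (0,0) of B^4, where B is the adjacency matrix.
B^2 = [[2, 0, 0], [0, 1, 1], [0, 1, 1]]
B^3 = [[0, 2, 2], [2, 0, 0], [2, 0, 0]]
B^4 = [[4, 0, 0], [0, 2, 2], [0, 2, 2]]

4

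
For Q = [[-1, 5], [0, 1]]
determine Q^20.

[[1, 0], [0, 1]]

Q² = I (check: tr Q = 0 and det Q = -1), so Q^20 = I since 20 is even.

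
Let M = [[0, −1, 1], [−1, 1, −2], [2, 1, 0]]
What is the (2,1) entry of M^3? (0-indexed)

M^2 = [[3, 0, 2], [−5, 0, −3], [−1, −1, 0]]
M^3 = [[4, −1, 3], [−6, 2, −5], [1, 0, 1]]

0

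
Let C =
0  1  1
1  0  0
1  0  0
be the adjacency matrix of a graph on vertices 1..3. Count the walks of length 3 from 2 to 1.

2

The number of length-3 walks from vertex 2 to vertex 1 is entry (2,1) of C³, where C is the adjacency matrix.
C² = [[2, 0, 0], [0, 1, 1], [0, 1, 1]]
C³ = [[0, 2, 2], [2, 0, 0], [2, 0, 0]]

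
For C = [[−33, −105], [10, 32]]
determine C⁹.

[[−140853, −424095], [40390, 121682]]

tr C = −1 and det C = −6, so the characteristic polynomial is λ² − (−1)λ + (−6) with roots −3 and 2.
Eigenvectors give P = [[7, −3], [−2, 1]] with P⁻¹ = [[1, 3], [2, 7]], and C = P·diag(−3, 2)·P⁻¹.
Then C⁹ = P·diag(−19683, 512)·P⁻¹ = [[−137781, −1536], [39366, 512]] · [[1, 3], [2, 7]] = [[−140853, −424095], [40390, 121682]].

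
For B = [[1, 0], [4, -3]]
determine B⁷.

[[1, 0], [2188, -2187]]

tr B = -2 and det B = -3, so the characteristic polynomial is λ² − (-2)λ + (-3) with roots -3 and 1.
Eigenvectors give P = [[0, 1], [-1, 1]] with P⁻¹ = [[1, -1], [1, 0]], and B = P·diag(-3, 1)·P⁻¹.
Then B⁷ = P·diag(-2187, 1)·P⁻¹ = [[0, 1], [2187, 1]] · [[1, -1], [1, 0]] = [[1, 0], [2188, -2187]].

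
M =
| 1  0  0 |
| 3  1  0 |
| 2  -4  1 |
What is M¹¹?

[[1, 0, 0], [33, 1, 0], [-638, -44, 1]]

M = I + N where N = [[0, 0, 0], [3, 0, 0], [2, -4, 0]] is strictly lower-triangular, so N³ = 0.
(I + N)¹¹ = I + 11·N + 55·N² = [[1, 0, 0], [33, 1, 0], [-638, -44, 1]].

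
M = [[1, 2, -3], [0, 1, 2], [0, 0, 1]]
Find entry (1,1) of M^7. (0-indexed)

M = I + N where N = [[0, 2, -3], [0, 0, 2], [0, 0, 0]] is strictly upper-triangular, so N^3 = 0.
(I + N)^7 = I + 7·N + 21·N^2 = [[1, 14, 63], [0, 1, 14], [0, 0, 1]].

1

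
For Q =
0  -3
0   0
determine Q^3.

[[0, 0], [0, 0]]

Q is strictly triangular, hence nilpotent: Q^2 = 0, so Q^3 = 0.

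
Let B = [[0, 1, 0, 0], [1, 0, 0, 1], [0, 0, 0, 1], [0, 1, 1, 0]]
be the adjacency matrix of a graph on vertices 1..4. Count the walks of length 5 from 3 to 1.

The number of length-5 walks from vertex 3 to vertex 1 is entry (3,1) of B⁵, where B is the adjacency matrix.
B² = [[1, 0, 0, 1], [0, 2, 1, 0], [0, 1, 1, 0], [1, 0, 0, 2]]
B³ = [[0, 2, 1, 0], [2, 0, 0, 3], [1, 0, 0, 2], [0, 3, 2, 0]]
B⁴ = [[2, 0, 0, 3], [0, 5, 3, 0], [0, 3, 2, 0], [3, 0, 0, 5]]
B⁵ = [[0, 5, 3, 0], [5, 0, 0, 8], [3, 0, 0, 5], [0, 8, 5, 0]]

3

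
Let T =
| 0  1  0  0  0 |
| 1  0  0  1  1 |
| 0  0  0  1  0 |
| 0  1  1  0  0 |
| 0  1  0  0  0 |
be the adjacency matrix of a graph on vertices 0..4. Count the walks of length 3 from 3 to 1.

The number of length-3 walks from vertex 3 to vertex 1 is entry (3,1) of T³, where T is the adjacency matrix.
T² = [[1, 0, 0, 1, 1], [0, 3, 1, 0, 0], [0, 1, 1, 0, 0], [1, 0, 0, 2, 1], [1, 0, 0, 1, 1]]
T³ = [[0, 3, 1, 0, 0], [3, 0, 0, 4, 3], [1, 0, 0, 2, 1], [0, 4, 2, 0, 0], [0, 3, 1, 0, 0]]

4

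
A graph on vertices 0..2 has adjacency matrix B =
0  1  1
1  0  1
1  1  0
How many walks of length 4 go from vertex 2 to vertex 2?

6

The number of length-4 walks from vertex 2 to vertex 2 is entry (2,2) of B⁴, where B is the adjacency matrix.
B² = [[2, 1, 1], [1, 2, 1], [1, 1, 2]]
B³ = [[2, 3, 3], [3, 2, 3], [3, 3, 2]]
B⁴ = [[6, 5, 5], [5, 6, 5], [5, 5, 6]]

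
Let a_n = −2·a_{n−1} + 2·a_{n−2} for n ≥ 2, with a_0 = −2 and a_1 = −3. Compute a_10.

With companion matrix A = [[−2, 2], [1, 0]], [a_n, a_{n−1}]ᵀ = A·[a_{n−1}, a_{n−2}]ᵀ, so [a_10, a_9]ᵀ = A⁹·[a_1, a_0]ᵀ.
A⁹ = [[−6688, 4896], [2448, −1792]], giving [a_10, a_9]ᵀ = [[10272], [−3760]].

10272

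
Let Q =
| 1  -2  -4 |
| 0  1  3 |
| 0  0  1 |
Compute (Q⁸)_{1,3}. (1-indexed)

-200

Q = I + N where N = [[0, -2, -4], [0, 0, 3], [0, 0, 0]] is strictly upper-triangular, so N³ = 0.
(I + N)⁸ = I + 8·N + 28·N² = [[1, -16, -200], [0, 1, 24], [0, 0, 1]].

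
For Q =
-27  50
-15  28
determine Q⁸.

tr Q = 1 and det Q = -6, so the characteristic polynomial is λ² − (1)λ + (-6) with roots -2 and 3.
Eigenvectors give P = [[2, 5], [1, 3]] with P⁻¹ = [[3, -5], [-1, 2]], and Q = P·diag(-2, 3)·P⁻¹.
Then Q⁸ = P·diag(256, 6561)·P⁻¹ = [[512, 32805], [256, 19683]] · [[3, -5], [-1, 2]] = [[-31269, 63050], [-18915, 38086]].

[[-31269, 63050], [-18915, 38086]]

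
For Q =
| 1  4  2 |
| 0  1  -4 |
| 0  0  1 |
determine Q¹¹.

[[1, 44, -858], [0, 1, -44], [0, 0, 1]]

Q = I + N where N = [[0, 4, 2], [0, 0, -4], [0, 0, 0]] is strictly upper-triangular, so N³ = 0.
(I + N)¹¹ = I + 11·N + 55·N² = [[1, 44, -858], [0, 1, -44], [0, 0, 1]].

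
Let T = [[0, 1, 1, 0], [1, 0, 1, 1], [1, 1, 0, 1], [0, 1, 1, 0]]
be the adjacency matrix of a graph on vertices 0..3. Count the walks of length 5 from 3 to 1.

29

The number of length-5 walks from vertex 3 to vertex 1 is entry (3,1) of T⁵, where T is the adjacency matrix.
T² = [[2, 1, 1, 2], [1, 3, 2, 1], [1, 2, 3, 1], [2, 1, 1, 2]]
T³ = [[2, 5, 5, 2], [5, 4, 5, 5], [5, 5, 4, 5], [2, 5, 5, 2]]
T⁴ = [[10, 9, 9, 10], [9, 15, 14, 9], [9, 14, 15, 9], [10, 9, 9, 10]]
T⁵ = [[18, 29, 29, 18], [29, 32, 33, 29], [29, 33, 32, 29], [18, 29, 29, 18]]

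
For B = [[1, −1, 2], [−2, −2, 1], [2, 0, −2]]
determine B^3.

[[−1, −9, 21], [−24, −16, 30], [18, 6, −22]]

B^2 = [[7, 1, −3], [4, 6, −8], [−2, −2, 8]]
B^3 = [[−1, −9, 21], [−24, −16, 30], [18, 6, −22]]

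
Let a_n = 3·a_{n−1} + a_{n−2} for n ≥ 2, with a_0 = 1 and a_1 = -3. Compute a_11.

-381606

With companion matrix A = [[3, 1], [1, 0]], [a_n, a_{n−1}]ᵀ = A·[a_{n−1}, a_{n−2}]ᵀ, so [a_11, a_10]ᵀ = A¹⁰·[a_1, a_0]ᵀ.
A¹⁰ = [[141481, 42837], [42837, 12970]], giving [a_11, a_10]ᵀ = [[-381606], [-115541]].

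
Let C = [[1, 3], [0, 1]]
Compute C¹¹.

[[1, 33], [0, 1]]

C = I + N where N = [[0, 3], [0, 0]] is strictly upper-triangular, so N² = 0.
(I + N)¹¹ = I + 11·N = [[1, 33], [0, 1]].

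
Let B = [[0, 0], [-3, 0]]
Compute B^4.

[[0, 0], [0, 0]]

B is strictly triangular, hence nilpotent: B^2 = 0, so B^4 = 0.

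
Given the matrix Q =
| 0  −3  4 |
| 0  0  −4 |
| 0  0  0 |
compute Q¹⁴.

Q is strictly triangular, hence nilpotent: Q³ = 0, so Q¹⁴ = 0.

[[0, 0, 0], [0, 0, 0], [0, 0, 0]]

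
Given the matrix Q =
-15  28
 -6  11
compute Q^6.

tr Q = -4 and det Q = 3, so the characteristic polynomial is λ² − (-4)λ + (3) with roots -1 and -3.
Eigenvectors give P = [[2, 7], [1, 3]] with P⁻¹ = [[-3, 7], [1, -2]], and Q = P·diag(-1, -3)·P⁻¹.
Then Q^6 = P·diag(1, 729)·P⁻¹ = [[2, 5103], [1, 2187]] · [[-3, 7], [1, -2]] = [[5097, -10192], [2184, -4367]].

[[5097, -10192], [2184, -4367]]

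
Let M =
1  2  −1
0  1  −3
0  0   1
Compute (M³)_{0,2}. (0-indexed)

−21

M = I + N where N = [[0, 2, −1], [0, 0, −3], [0, 0, 0]] is strictly upper-triangular, so N³ = 0.
(I + N)³ = I + 3·N + 3·N² = [[1, 6, −21], [0, 1, −9], [0, 0, 1]].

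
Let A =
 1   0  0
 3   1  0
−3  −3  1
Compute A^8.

A = I + N where N = [[0, 0, 0], [3, 0, 0], [−3, −3, 0]] is strictly lower-triangular, so N^3 = 0.
(I + N)^8 = I + 8·N + 28·N^2 = [[1, 0, 0], [24, 1, 0], [−276, −24, 1]].

[[1, 0, 0], [24, 1, 0], [−276, −24, 1]]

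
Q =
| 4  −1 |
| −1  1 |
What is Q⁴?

[[314, −95], [−95, 29]]

Q² = [[17, −5], [−5, 2]]
Q³ = [[73, −22], [−22, 7]]
Q⁴ = [[314, −95], [−95, 29]]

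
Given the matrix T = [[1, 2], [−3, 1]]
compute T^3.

T^2 = [[−5, 4], [−6, −5]]
T^3 = [[−17, −6], [9, −17]]

[[−17, −6], [9, −17]]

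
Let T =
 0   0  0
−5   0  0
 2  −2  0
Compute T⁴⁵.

[[0, 0, 0], [0, 0, 0], [0, 0, 0]]

T is strictly triangular, hence nilpotent: T³ = 0, so T⁴⁵ = 0.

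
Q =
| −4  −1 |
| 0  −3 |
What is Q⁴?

Q² = [[16, 7], [0, 9]]
Q³ = [[−64, −37], [0, −27]]
Q⁴ = [[256, 175], [0, 81]]

[[256, 175], [0, 81]]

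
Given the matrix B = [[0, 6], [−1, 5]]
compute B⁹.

[[−37830, 115026], [−19171, 58025]]

tr B = 5 and det B = 6, so the characteristic polynomial is λ² − (5)λ + (6) with roots 3 and 2.
Eigenvectors give P = [[−2, −3], [−1, −1]] with P⁻¹ = [[1, −3], [−1, 2]], and B = P·diag(3, 2)·P⁻¹.
Then B⁹ = P·diag(19683, 512)·P⁻¹ = [[−39366, −1536], [−19683, −512]] · [[1, −3], [−1, 2]] = [[−37830, 115026], [−19171, 58025]].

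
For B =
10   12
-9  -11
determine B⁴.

tr B = -1 and det B = -2, so the characteristic polynomial is λ² − (-1)λ + (-2) with roots 1 and -2.
Eigenvectors give P = [[4, -1], [-3, 1]] with P⁻¹ = [[1, 1], [3, 4]], and B = P·diag(1, -2)·P⁻¹.
Then B⁴ = P·diag(1, 16)·P⁻¹ = [[4, -16], [-3, 16]] · [[1, 1], [3, 4]] = [[-44, -60], [45, 61]].

[[-44, -60], [45, 61]]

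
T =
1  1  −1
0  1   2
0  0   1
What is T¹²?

T = I + N where N = [[0, 1, −1], [0, 0, 2], [0, 0, 0]] is strictly upper-triangular, so N³ = 0.
(I + N)¹² = I + 12·N + 66·N² = [[1, 12, 120], [0, 1, 24], [0, 0, 1]].

[[1, 12, 120], [0, 1, 24], [0, 0, 1]]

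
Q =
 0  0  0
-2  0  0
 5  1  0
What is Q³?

[[0, 0, 0], [0, 0, 0], [0, 0, 0]]

Q is strictly triangular, hence nilpotent: Q³ = 0, so Q³ = 0.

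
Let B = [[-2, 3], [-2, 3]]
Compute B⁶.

B² = B (a projection; rank 1, trace 1), so B⁶ = B.

[[-2, 3], [-2, 3]]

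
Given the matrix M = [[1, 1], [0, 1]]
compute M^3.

M = I + N where N = [[0, 1], [0, 0]] is strictly upper-triangular, so N^2 = 0.
(I + N)^3 = I + 3·N = [[1, 3], [0, 1]].

[[1, 3], [0, 1]]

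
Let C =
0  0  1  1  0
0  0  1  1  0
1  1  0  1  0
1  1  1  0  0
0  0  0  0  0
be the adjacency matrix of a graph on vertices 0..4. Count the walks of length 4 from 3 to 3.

The number of length-4 walks from vertex 3 to vertex 3 is entry (3,3) of C^4, where C is the adjacency matrix.
C^2 = [[2, 2, 1, 1, 0], [2, 2, 1, 1, 0], [1, 1, 3, 2, 0], [1, 1, 2, 3, 0], [0, 0, 0, 0, 0]]
C^3 = [[2, 2, 5, 5, 0], [2, 2, 5, 5, 0], [5, 5, 4, 5, 0], [5, 5, 5, 4, 0], [0, 0, 0, 0, 0]]
C^4 = [[10, 10, 9, 9, 0], [10, 10, 9, 9, 0], [9, 9, 15, 14, 0], [9, 9, 14, 15, 0], [0, 0, 0, 0, 0]]

15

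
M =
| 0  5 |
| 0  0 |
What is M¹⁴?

[[0, 0], [0, 0]]

M is strictly triangular, hence nilpotent: M² = 0, so M¹⁴ = 0.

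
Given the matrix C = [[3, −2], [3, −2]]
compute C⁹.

C² = C (a projection; rank 1, trace 1), so C⁹ = C.

[[3, −2], [3, −2]]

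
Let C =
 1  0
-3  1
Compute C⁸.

C = I + N where N = [[0, 0], [-3, 0]] is strictly lower-triangular, so N² = 0.
(I + N)⁸ = I + 8·N = [[1, 0], [-24, 1]].

[[1, 0], [-24, 1]]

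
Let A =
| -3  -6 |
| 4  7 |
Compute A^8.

[[-13119, -19680], [13120, 19681]]

tr A = 4 and det A = 3, so the characteristic polynomial is λ² − (4)λ + (3) with roots 3 and 1.
Eigenvectors give P = [[-1, -3], [1, 2]] with P⁻¹ = [[2, 3], [-1, -1]], and A = P·diag(3, 1)·P⁻¹.
Then A^8 = P·diag(6561, 1)·P⁻¹ = [[-6561, -3], [6561, 2]] · [[2, 3], [-1, -1]] = [[-13119, -19680], [13120, 19681]].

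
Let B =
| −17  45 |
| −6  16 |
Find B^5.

[[−197, 495], [−66, 166]]

tr B = −1 and det B = −2, so the characteristic polynomial is λ² − (−1)λ + (−2) with roots 1 and −2.
Eigenvectors give P = [[5, −3], [2, −1]] with P⁻¹ = [[−1, 3], [−2, 5]], and B = P·diag(1, −2)·P⁻¹.
Then B^5 = P·diag(1, −32)·P⁻¹ = [[5, 96], [2, 32]] · [[−1, 3], [−2, 5]] = [[−197, 495], [−66, 166]].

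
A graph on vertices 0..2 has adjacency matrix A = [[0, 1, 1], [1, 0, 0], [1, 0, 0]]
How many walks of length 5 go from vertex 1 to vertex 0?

The number of length-5 walks from vertex 1 to vertex 0 is entry (1,0) of A^5, where A is the adjacency matrix.
A^2 = [[2, 0, 0], [0, 1, 1], [0, 1, 1]]
A^3 = [[0, 2, 2], [2, 0, 0], [2, 0, 0]]
A^4 = [[4, 0, 0], [0, 2, 2], [0, 2, 2]]
A^5 = [[0, 4, 4], [4, 0, 0], [4, 0, 0]]

4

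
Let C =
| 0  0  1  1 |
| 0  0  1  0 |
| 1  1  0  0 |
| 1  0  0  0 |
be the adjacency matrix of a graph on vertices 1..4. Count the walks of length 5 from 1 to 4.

5

The number of length-5 walks from vertex 1 to vertex 4 is entry (1,4) of C⁵, where C is the adjacency matrix.
C² = [[2, 1, 0, 0], [1, 1, 0, 0], [0, 0, 2, 1], [0, 0, 1, 1]]
C³ = [[0, 0, 3, 2], [0, 0, 2, 1], [3, 2, 0, 0], [2, 1, 0, 0]]
C⁴ = [[5, 3, 0, 0], [3, 2, 0, 0], [0, 0, 5, 3], [0, 0, 3, 2]]
C⁵ = [[0, 0, 8, 5], [0, 0, 5, 3], [8, 5, 0, 0], [5, 3, 0, 0]]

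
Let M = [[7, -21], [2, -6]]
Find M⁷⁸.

M² = M (a projection; rank 1, trace 1), so M⁷⁸ = M.

[[7, -21], [2, -6]]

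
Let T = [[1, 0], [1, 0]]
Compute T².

[[1, 0], [1, 0]]

T² = T (a projection; rank 1, trace 1), so T² = T.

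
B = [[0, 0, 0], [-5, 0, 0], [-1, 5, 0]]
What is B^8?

[[0, 0, 0], [0, 0, 0], [0, 0, 0]]

B is strictly triangular, hence nilpotent: B^3 = 0, so B^8 = 0.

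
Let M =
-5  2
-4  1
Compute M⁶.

tr M = -4 and det M = 3, so the characteristic polynomial is λ² − (-4)λ + (3) with roots -1 and -3.
Eigenvectors give P = [[-1, 1], [-2, 1]] with P⁻¹ = [[1, -1], [2, -1]], and M = P·diag(-1, -3)·P⁻¹.
Then M⁶ = P·diag(1, 729)·P⁻¹ = [[-1, 729], [-2, 729]] · [[1, -1], [2, -1]] = [[1457, -728], [1456, -727]].

[[1457, -728], [1456, -727]]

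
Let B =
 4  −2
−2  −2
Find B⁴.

[[416, −112], [−112, 80]]

B² = [[20, −4], [−4, 8]]
B³ = [[88, −32], [−32, −8]]
B⁴ = [[416, −112], [−112, 80]]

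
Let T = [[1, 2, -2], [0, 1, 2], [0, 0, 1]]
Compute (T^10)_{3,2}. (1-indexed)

T = I + N where N = [[0, 2, -2], [0, 0, 2], [0, 0, 0]] is strictly upper-triangular, so N^3 = 0.
(I + N)^10 = I + 10·N + 45·N^2 = [[1, 20, 160], [0, 1, 20], [0, 0, 1]].

0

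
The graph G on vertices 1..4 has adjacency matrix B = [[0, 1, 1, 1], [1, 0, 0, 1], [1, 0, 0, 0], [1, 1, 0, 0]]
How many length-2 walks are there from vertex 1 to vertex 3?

The number of length-2 walks from vertex 1 to vertex 3 is entry (1,3) of B², where B is the adjacency matrix.
B² = [[3, 1, 0, 1], [1, 2, 1, 1], [0, 1, 1, 1], [1, 1, 1, 2]]

0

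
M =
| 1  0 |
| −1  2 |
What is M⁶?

tr M = 3 and det M = 2, so the characteristic polynomial is λ² − (3)λ + (2) with roots 1 and 2.
Eigenvectors give P = [[−1, 0], [−1, −1]] with P⁻¹ = [[−1, 0], [1, −1]], and M = P·diag(1, 2)·P⁻¹.
Then M⁶ = P·diag(1, 64)·P⁻¹ = [[−1, 0], [−1, −64]] · [[−1, 0], [1, −1]] = [[1, 0], [−63, 64]].

[[1, 0], [−63, 64]]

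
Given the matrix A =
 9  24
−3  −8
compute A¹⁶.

[[9, 24], [−3, −8]]

A² = A (a projection; rank 1, trace 1), so A¹⁶ = A.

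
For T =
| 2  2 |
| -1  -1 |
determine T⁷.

T² = T (a projection; rank 1, trace 1), so T⁷ = T.

[[2, 2], [-1, -1]]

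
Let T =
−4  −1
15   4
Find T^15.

[[−4, −1], [15, 4]]

T² = I (check: tr T = 0 and det T = −1), so T^15 = T since 15 is odd.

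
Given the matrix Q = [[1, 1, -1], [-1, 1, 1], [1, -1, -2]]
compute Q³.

Q² = [[-1, 3, 2], [-1, -1, 0], [0, 2, 2]]
Q³ = [[-2, 0, 0], [0, -2, 0], [0, 0, -2]]

[[-2, 0, 0], [0, -2, 0], [0, 0, -2]]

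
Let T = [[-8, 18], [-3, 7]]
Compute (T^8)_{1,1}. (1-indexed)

tr T = -1 and det T = -2, so the characteristic polynomial is λ² − (-1)λ + (-2) with roots 1 and -2.
Eigenvectors give P = [[-2, -3], [-1, -1]] with P⁻¹ = [[1, -3], [-1, 2]], and T = P·diag(1, -2)·P⁻¹.
Then T^8 = P·diag(1, 256)·P⁻¹ = [[-2, -768], [-1, -256]] · [[1, -3], [-1, 2]] = [[766, -1530], [255, -509]].

766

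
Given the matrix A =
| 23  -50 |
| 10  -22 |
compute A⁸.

tr A = 1 and det A = -6, so the characteristic polynomial is λ² − (1)λ + (-6) with roots 3 and -2.
Eigenvectors give P = [[5, 2], [2, 1]] with P⁻¹ = [[1, -2], [-2, 5]], and A = P·diag(3, -2)·P⁻¹.
Then A⁸ = P·diag(6561, 256)·P⁻¹ = [[32805, 512], [13122, 256]] · [[1, -2], [-2, 5]] = [[31781, -63050], [12610, -24964]].

[[31781, -63050], [12610, -24964]]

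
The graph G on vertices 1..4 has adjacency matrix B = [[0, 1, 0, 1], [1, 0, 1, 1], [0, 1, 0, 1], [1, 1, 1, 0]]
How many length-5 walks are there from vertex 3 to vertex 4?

29

The number of length-5 walks from vertex 3 to vertex 4 is entry (3,4) of B⁵, where B is the adjacency matrix.
B² = [[2, 1, 2, 1], [1, 3, 1, 2], [2, 1, 2, 1], [1, 2, 1, 3]]
B³ = [[2, 5, 2, 5], [5, 4, 5, 5], [2, 5, 2, 5], [5, 5, 5, 4]]
B⁴ = [[10, 9, 10, 9], [9, 15, 9, 14], [10, 9, 10, 9], [9, 14, 9, 15]]
B⁵ = [[18, 29, 18, 29], [29, 32, 29, 33], [18, 29, 18, 29], [29, 33, 29, 32]]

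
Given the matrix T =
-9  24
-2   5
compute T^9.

[[-78729, 236184], [-19682, 59045]]

tr T = -4 and det T = 3, so the characteristic polynomial is λ² − (-4)λ + (3) with roots -3 and -1.
Eigenvectors give P = [[4, 3], [1, 1]] with P⁻¹ = [[1, -3], [-1, 4]], and T = P·diag(-3, -1)·P⁻¹.
Then T^9 = P·diag(-19683, -1)·P⁻¹ = [[-78732, -3], [-19683, -1]] · [[1, -3], [-1, 4]] = [[-78729, 236184], [-19682, 59045]].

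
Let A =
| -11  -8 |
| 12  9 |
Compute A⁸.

[[19681, 13120], [-19680, -13119]]

tr A = -2 and det A = -3, so the characteristic polynomial is λ² − (-2)λ + (-3) with roots -3 and 1.
Eigenvectors give P = [[-1, 2], [1, -3]] with P⁻¹ = [[-3, -2], [-1, -1]], and A = P·diag(-3, 1)·P⁻¹.
Then A⁸ = P·diag(6561, 1)·P⁻¹ = [[-6561, 2], [6561, -3]] · [[-3, -2], [-1, -1]] = [[19681, 13120], [-19680, -13119]].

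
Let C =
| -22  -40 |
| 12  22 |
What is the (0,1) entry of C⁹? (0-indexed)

tr C = 0 and det C = -4, so the characteristic polynomial is λ² − (0)λ + (-4) with roots -2 and 2.
Eigenvectors give P = [[-2, 5], [1, -3]] with P⁻¹ = [[-3, -5], [-1, -2]], and C = P·diag(-2, 2)·P⁻¹.
Then C⁹ = P·diag(-512, 512)·P⁻¹ = [[1024, 2560], [-512, -1536]] · [[-3, -5], [-1, -2]] = [[-5632, -10240], [3072, 5632]].

-10240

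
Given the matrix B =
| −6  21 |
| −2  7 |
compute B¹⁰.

[[−6, 21], [−2, 7]]

B² = B (a projection; rank 1, trace 1), so B¹⁰ = B.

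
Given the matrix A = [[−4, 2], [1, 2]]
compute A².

[[18, −4], [−2, 6]]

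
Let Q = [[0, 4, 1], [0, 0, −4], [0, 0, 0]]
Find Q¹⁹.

[[0, 0, 0], [0, 0, 0], [0, 0, 0]]

Q is strictly triangular, hence nilpotent: Q³ = 0, so Q¹⁹ = 0.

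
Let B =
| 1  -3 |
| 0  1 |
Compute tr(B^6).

B = I + N where N = [[0, -3], [0, 0]] is strictly upper-triangular, so N^2 = 0.
(I + N)^6 = I + 6·N = [[1, -18], [0, 1]].

2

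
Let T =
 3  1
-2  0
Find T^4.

[[31, 15], [-30, -14]]

tr T = 3 and det T = 2, so the characteristic polynomial is λ² − (3)λ + (2) with roots 2 and 1.
Eigenvectors give P = [[-1, -1], [1, 2]] with P⁻¹ = [[-2, -1], [1, 1]], and T = P·diag(2, 1)·P⁻¹.
Then T^4 = P·diag(16, 1)·P⁻¹ = [[-16, -1], [16, 2]] · [[-2, -1], [1, 1]] = [[31, 15], [-30, -14]].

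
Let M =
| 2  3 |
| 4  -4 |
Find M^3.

[[8, 72], [96, -136]]

M^2 = [[16, -6], [-8, 28]]
M^3 = [[8, 72], [96, -136]]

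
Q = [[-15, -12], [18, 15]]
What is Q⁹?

tr Q = 0 and det Q = -9, so the characteristic polynomial is λ² − (0)λ + (-9) with roots 3 and -3.
Eigenvectors give P = [[-2, -1], [3, 1]] with P⁻¹ = [[1, 1], [-3, -2]], and Q = P·diag(3, -3)·P⁻¹.
Then Q⁹ = P·diag(19683, -19683)·P⁻¹ = [[-39366, 19683], [59049, -19683]] · [[1, 1], [-3, -2]] = [[-98415, -78732], [118098, 98415]].

[[-98415, -78732], [118098, 98415]]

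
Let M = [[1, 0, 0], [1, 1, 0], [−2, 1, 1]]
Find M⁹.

M = I + N where N = [[0, 0, 0], [1, 0, 0], [−2, 1, 0]] is strictly lower-triangular, so N³ = 0.
(I + N)⁹ = I + 9·N + 36·N² = [[1, 0, 0], [9, 1, 0], [18, 9, 1]].

[[1, 0, 0], [9, 1, 0], [18, 9, 1]]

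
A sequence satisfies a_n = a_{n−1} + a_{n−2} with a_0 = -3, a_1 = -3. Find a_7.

-63

With companion matrix M = [[1, 1], [1, 0]], [a_n, a_{n−1}]ᵀ = M·[a_{n−1}, a_{n−2}]ᵀ, so [a_7, a_6]ᵀ = M⁶·[a_1, a_0]ᵀ.
M⁶ = [[13, 8], [8, 5]], giving [a_7, a_6]ᵀ = [[-63], [-39]].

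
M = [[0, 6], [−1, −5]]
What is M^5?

[[390, 1266], [−211, −665]]

tr M = −5 and det M = 6, so the characteristic polynomial is λ² − (−5)λ + (6) with roots −2 and −3.
Eigenvectors give P = [[−3, 2], [1, −1]] with P⁻¹ = [[−1, −2], [−1, −3]], and M = P·diag(−2, −3)·P⁻¹.
Then M^5 = P·diag(−32, −243)·P⁻¹ = [[96, −486], [−32, 243]] · [[−1, −2], [−1, −3]] = [[390, 1266], [−211, −665]].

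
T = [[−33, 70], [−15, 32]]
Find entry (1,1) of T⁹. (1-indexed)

tr T = −1 and det T = −6, so the characteristic polynomial is λ² − (−1)λ + (−6) with roots −3 and 2.
Eigenvectors give P = [[7, 2], [3, 1]] with P⁻¹ = [[1, −2], [−3, 7]], and T = P·diag(−3, 2)·P⁻¹.
Then T⁹ = P·diag(−19683, 512)·P⁻¹ = [[−137781, 1024], [−59049, 512]] · [[1, −2], [−3, 7]] = [[−140853, 282730], [−60585, 121682]].

−140853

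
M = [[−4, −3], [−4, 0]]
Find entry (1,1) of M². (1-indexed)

28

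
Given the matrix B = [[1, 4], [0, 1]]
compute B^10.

B = I + N where N = [[0, 4], [0, 0]] is strictly upper-triangular, so N^2 = 0.
(I + N)^10 = I + 10·N = [[1, 40], [0, 1]].

[[1, 40], [0, 1]]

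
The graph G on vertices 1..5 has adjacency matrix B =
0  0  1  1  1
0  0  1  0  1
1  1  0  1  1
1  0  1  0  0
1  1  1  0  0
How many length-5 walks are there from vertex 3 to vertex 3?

64

The number of length-5 walks from vertex 3 to vertex 3 is entry (3,3) of B⁵, where B is the adjacency matrix.
B² = [[3, 2, 2, 1, 1], [2, 2, 1, 1, 1], [2, 1, 4, 1, 2], [1, 1, 1, 2, 2], [1, 1, 2, 2, 3]]
B³ = [[4, 3, 7, 5, 7], [3, 2, 6, 3, 5], [7, 6, 6, 6, 7], [5, 3, 6, 2, 3], [7, 5, 7, 3, 4]]
B⁴ = [[19, 14, 19, 11, 14], [14, 11, 13, 9, 11], [19, 13, 26, 13, 19], [11, 9, 13, 11, 14], [14, 11, 19, 14, 19]]
B⁵ = [[44, 33, 58, 38, 52], [33, 24, 45, 27, 38], [58, 45, 64, 45, 58], [38, 27, 45, 24, 33], [52, 38, 58, 33, 44]]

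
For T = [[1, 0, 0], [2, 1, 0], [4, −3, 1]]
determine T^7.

T = I + N where N = [[0, 0, 0], [2, 0, 0], [4, −3, 0]] is strictly lower-triangular, so N^3 = 0.
(I + N)^7 = I + 7·N + 21·N^2 = [[1, 0, 0], [14, 1, 0], [−98, −21, 1]].

[[1, 0, 0], [14, 1, 0], [−98, −21, 1]]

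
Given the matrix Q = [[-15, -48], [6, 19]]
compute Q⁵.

[[-1935, -5808], [726, 2179]]

tr Q = 4 and det Q = 3, so the characteristic polynomial is λ² − (4)λ + (3) with roots 1 and 3.
Eigenvectors give P = [[-3, -8], [1, 3]] with P⁻¹ = [[-3, -8], [1, 3]], and Q = P·diag(1, 3)·P⁻¹.
Then Q⁵ = P·diag(1, 243)·P⁻¹ = [[-3, -1944], [1, 729]] · [[-3, -8], [1, 3]] = [[-1935, -5808], [726, 2179]].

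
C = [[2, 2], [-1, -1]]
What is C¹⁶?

[[2, 2], [-1, -1]]

C² = C (a projection; rank 1, trace 1), so C¹⁶ = C.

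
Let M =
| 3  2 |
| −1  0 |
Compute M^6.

[[127, 126], [−63, −62]]

tr M = 3 and det M = 2, so the characteristic polynomial is λ² − (3)λ + (2) with roots 2 and 1.
Eigenvectors give P = [[−2, −1], [1, 1]] with P⁻¹ = [[−1, −1], [1, 2]], and M = P·diag(2, 1)·P⁻¹.
Then M^6 = P·diag(64, 1)·P⁻¹ = [[−128, −1], [64, 1]] · [[−1, −1], [1, 2]] = [[127, 126], [−63, −62]].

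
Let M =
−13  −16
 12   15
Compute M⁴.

[[−239, −320], [240, 321]]

tr M = 2 and det M = −3, so the characteristic polynomial is λ² − (2)λ + (−3) with roots −1 and 3.
Eigenvectors give P = [[−4, −1], [3, 1]] with P⁻¹ = [[−1, −1], [3, 4]], and M = P·diag(−1, 3)·P⁻¹.
Then M⁴ = P·diag(1, 81)·P⁻¹ = [[−4, −81], [3, 81]] · [[−1, −1], [3, 4]] = [[−239, −320], [240, 321]].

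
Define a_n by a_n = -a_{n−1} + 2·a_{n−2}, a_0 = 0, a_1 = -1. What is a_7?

With companion matrix T = [[-1, 2], [1, 0]], [a_n, a_{n−1}]ᵀ = T·[a_{n−1}, a_{n−2}]ᵀ, so [a_7, a_6]ᵀ = T⁶·[a_1, a_0]ᵀ.
T⁶ = [[43, -42], [-21, 22]], giving [a_7, a_6]ᵀ = [[-43], [21]].

-43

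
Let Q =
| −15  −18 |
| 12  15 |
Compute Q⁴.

[[81, 0], [0, 81]]

tr Q = 0 and det Q = −9, so the characteristic polynomial is λ² − (0)λ + (−9) with roots 3 and −3.
Eigenvectors give P = [[1, 3], [−1, −2]] with P⁻¹ = [[−2, −3], [1, 1]], and Q = P·diag(3, −3)·P⁻¹.
Then Q⁴ = P·diag(81, 81)·P⁻¹ = [[81, 243], [−81, −162]] · [[−2, −3], [1, 1]] = [[81, 0], [0, 81]].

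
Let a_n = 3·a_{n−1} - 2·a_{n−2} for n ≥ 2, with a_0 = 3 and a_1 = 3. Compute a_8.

3

With companion matrix B = [[3, -2], [1, 0]], [a_n, a_{n−1}]ᵀ = B·[a_{n−1}, a_{n−2}]ᵀ, so [a_8, a_7]ᵀ = B⁷·[a_1, a_0]ᵀ.
B⁷ = [[255, -254], [127, -126]], giving [a_8, a_7]ᵀ = [[3], [3]].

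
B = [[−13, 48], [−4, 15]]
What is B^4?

[[−239, 960], [−80, 321]]

tr B = 2 and det B = −3, so the characteristic polynomial is λ² − (2)λ + (−3) with roots −1 and 3.
Eigenvectors give P = [[4, 3], [1, 1]] with P⁻¹ = [[1, −3], [−1, 4]], and B = P·diag(−1, 3)·P⁻¹.
Then B^4 = P·diag(1, 81)·P⁻¹ = [[4, 243], [1, 81]] · [[1, −3], [−1, 4]] = [[−239, 960], [−80, 321]].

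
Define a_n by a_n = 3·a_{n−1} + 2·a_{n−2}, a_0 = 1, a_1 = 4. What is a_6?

2258

With companion matrix A = [[3, 2], [1, 0]], [a_n, a_{n−1}]ᵀ = A·[a_{n−1}, a_{n−2}]ᵀ, so [a_6, a_5]ᵀ = A⁵·[a_1, a_0]ᵀ.
A⁵ = [[495, 278], [139, 78]], giving [a_6, a_5]ᵀ = [[2258], [634]].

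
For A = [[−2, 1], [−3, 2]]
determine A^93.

A² = I (check: tr A = 0 and det A = −1), so A^93 = A since 93 is odd.

[[−2, 1], [−3, 2]]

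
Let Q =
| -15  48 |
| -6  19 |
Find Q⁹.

[[-157455, 472368], [-59046, 177139]]

tr Q = 4 and det Q = 3, so the characteristic polynomial is λ² − (4)λ + (3) with roots 3 and 1.
Eigenvectors give P = [[-8, 3], [-3, 1]] with P⁻¹ = [[1, -3], [3, -8]], and Q = P·diag(3, 1)·P⁻¹.
Then Q⁹ = P·diag(19683, 1)·P⁻¹ = [[-157464, 3], [-59049, 1]] · [[1, -3], [3, -8]] = [[-157455, 472368], [-59046, 177139]].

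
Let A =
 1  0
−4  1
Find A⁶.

[[1, 0], [−24, 1]]

A = I + N where N = [[0, 0], [−4, 0]] is strictly lower-triangular, so N² = 0.
(I + N)⁶ = I + 6·N = [[1, 0], [−24, 1]].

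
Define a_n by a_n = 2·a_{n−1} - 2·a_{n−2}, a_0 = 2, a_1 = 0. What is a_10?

-64

With companion matrix M = [[2, -2], [1, 0]], [a_n, a_{n−1}]ᵀ = M·[a_{n−1}, a_{n−2}]ᵀ, so [a_10, a_9]ᵀ = M⁹·[a_1, a_0]ᵀ.
M⁹ = [[32, -32], [16, 0]], giving [a_10, a_9]ᵀ = [[-64], [0]].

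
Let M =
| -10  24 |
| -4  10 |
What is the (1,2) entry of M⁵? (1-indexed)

tr M = 0 and det M = -4, so the characteristic polynomial is λ² − (0)λ + (-4) with roots -2 and 2.
Eigenvectors give P = [[3, 2], [1, 1]] with P⁻¹ = [[1, -2], [-1, 3]], and M = P·diag(-2, 2)·P⁻¹.
Then M⁵ = P·diag(-32, 32)·P⁻¹ = [[-96, 64], [-32, 32]] · [[1, -2], [-1, 3]] = [[-160, 384], [-64, 160]].

384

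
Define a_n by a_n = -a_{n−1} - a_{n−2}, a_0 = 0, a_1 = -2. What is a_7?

With companion matrix C = [[-1, -1], [1, 0]], [a_n, a_{n−1}]ᵀ = C·[a_{n−1}, a_{n−2}]ᵀ, so [a_7, a_6]ᵀ = C⁶·[a_1, a_0]ᵀ.
C⁶ = [[1, 0], [0, 1]], giving [a_7, a_6]ᵀ = [[-2], [0]].

-2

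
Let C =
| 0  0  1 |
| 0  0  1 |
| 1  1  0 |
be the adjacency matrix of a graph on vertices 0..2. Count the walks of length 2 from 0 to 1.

1

The number of length-2 walks from vertex 0 to vertex 1 is entry (0,1) of C², where C is the adjacency matrix.
C² = [[1, 1, 0], [1, 1, 0], [0, 0, 2]]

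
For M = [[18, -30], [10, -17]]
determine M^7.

tr M = 1 and det M = -6, so the characteristic polynomial is λ² − (1)λ + (-6) with roots 3 and -2.
Eigenvectors give P = [[2, 3], [1, 2]] with P⁻¹ = [[2, -3], [-1, 2]], and M = P·diag(3, -2)·P⁻¹.
Then M^7 = P·diag(2187, -128)·P⁻¹ = [[4374, -384], [2187, -256]] · [[2, -3], [-1, 2]] = [[9132, -13890], [4630, -7073]].

[[9132, -13890], [4630, -7073]]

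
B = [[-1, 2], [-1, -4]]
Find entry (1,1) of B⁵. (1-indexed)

tr B = -5 and det B = 6, so the characteristic polynomial is λ² − (-5)λ + (6) with roots -3 and -2.
Eigenvectors give P = [[-1, -2], [1, 1]] with P⁻¹ = [[1, 2], [-1, -1]], and B = P·diag(-3, -2)·P⁻¹.
Then B⁵ = P·diag(-243, -32)·P⁻¹ = [[243, 64], [-243, -32]] · [[1, 2], [-1, -1]] = [[179, 422], [-211, -454]].

179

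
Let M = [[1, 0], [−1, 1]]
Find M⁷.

[[1, 0], [−7, 1]]

M = I + N where N = [[0, 0], [−1, 0]] is strictly lower-triangular, so N² = 0.
(I + N)⁷ = I + 7·N = [[1, 0], [−7, 1]].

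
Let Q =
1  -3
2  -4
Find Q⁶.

tr Q = -3 and det Q = 2, so the characteristic polynomial is λ² − (-3)λ + (2) with roots -1 and -2.
Eigenvectors give P = [[3, 1], [2, 1]] with P⁻¹ = [[1, -1], [-2, 3]], and Q = P·diag(-1, -2)·P⁻¹.
Then Q⁶ = P·diag(1, 64)·P⁻¹ = [[3, 64], [2, 64]] · [[1, -1], [-2, 3]] = [[-125, 189], [-126, 190]].

[[-125, 189], [-126, 190]]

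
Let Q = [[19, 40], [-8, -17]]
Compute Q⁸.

tr Q = 2 and det Q = -3, so the characteristic polynomial is λ² − (2)λ + (-3) with roots -1 and 3.
Eigenvectors give P = [[-2, 5], [1, -2]] with P⁻¹ = [[2, 5], [1, 2]], and Q = P·diag(-1, 3)·P⁻¹.
Then Q⁸ = P·diag(1, 6561)·P⁻¹ = [[-2, 32805], [1, -13122]] · [[2, 5], [1, 2]] = [[32801, 65600], [-13120, -26239]].

[[32801, 65600], [-13120, -26239]]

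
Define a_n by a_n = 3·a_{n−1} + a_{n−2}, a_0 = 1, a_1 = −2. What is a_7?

With companion matrix C = [[3, 1], [1, 0]], [a_n, a_{n−1}]ᵀ = C·[a_{n−1}, a_{n−2}]ᵀ, so [a_7, a_6]ᵀ = C⁶·[a_1, a_0]ᵀ.
C⁶ = [[1189, 360], [360, 109]], giving [a_7, a_6]ᵀ = [[−2018], [−611]].

−2018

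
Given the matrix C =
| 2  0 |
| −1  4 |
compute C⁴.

C² = [[4, 0], [−6, 16]]
C³ = [[8, 0], [−28, 64]]
C⁴ = [[16, 0], [−120, 256]]

[[16, 0], [−120, 256]]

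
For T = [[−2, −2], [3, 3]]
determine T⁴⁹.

[[−2, −2], [3, 3]]

T² = T (a projection; rank 1, trace 1), so T⁴⁹ = T.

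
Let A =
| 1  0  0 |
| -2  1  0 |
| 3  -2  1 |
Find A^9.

A = I + N where N = [[0, 0, 0], [-2, 0, 0], [3, -2, 0]] is strictly lower-triangular, so N^3 = 0.
(I + N)^9 = I + 9·N + 36·N^2 = [[1, 0, 0], [-18, 1, 0], [171, -18, 1]].

[[1, 0, 0], [-18, 1, 0], [171, -18, 1]]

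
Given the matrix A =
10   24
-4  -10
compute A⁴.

tr A = 0 and det A = -4, so the characteristic polynomial is λ² − (0)λ + (-4) with roots -2 and 2.
Eigenvectors give P = [[-2, -3], [1, 1]] with P⁻¹ = [[1, 3], [-1, -2]], and A = P·diag(-2, 2)·P⁻¹.
Then A⁴ = P·diag(16, 16)·P⁻¹ = [[-32, -48], [16, 16]] · [[1, 3], [-1, -2]] = [[16, 0], [0, 16]].

[[16, 0], [0, 16]]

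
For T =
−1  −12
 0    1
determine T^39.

[[−1, −12], [0, 1]]

T² = I (check: tr T = 0 and det T = −1), so T^39 = T since 39 is odd.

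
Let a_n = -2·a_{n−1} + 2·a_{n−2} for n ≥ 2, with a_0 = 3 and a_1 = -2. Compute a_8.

With companion matrix A = [[-2, 2], [1, 0]], [a_n, a_{n−1}]ᵀ = A·[a_{n−1}, a_{n−2}]ᵀ, so [a_8, a_7]ᵀ = A⁷·[a_1, a_0]ᵀ.
A⁷ = [[-896, 656], [328, -240]], giving [a_8, a_7]ᵀ = [[3760], [-1376]].

3760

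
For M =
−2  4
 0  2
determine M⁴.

[[16, 0], [0, 16]]

M² = [[4, 0], [0, 4]]
M³ = [[−8, 16], [0, 8]]
M⁴ = [[16, 0], [0, 16]]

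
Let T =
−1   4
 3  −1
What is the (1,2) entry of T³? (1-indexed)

T² = [[13, −8], [−6, 13]]
T³ = [[−37, 60], [45, −37]]

60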